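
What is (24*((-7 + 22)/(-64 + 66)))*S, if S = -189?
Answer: -34020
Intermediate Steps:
(24*((-7 + 22)/(-64 + 66)))*S = (24*((-7 + 22)/(-64 + 66)))*(-189) = (24*(15/2))*(-189) = 180*(-189) = -34020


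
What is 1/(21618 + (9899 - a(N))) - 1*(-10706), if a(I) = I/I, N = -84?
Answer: 337410297/31516 ≈ 10706.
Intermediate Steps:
a(I) = 1
1/(21618 + (9899 - a(N))) - 1*(-10706) = 1/(21618 + (9899 - 1*1)) - 1*(-10706) = 1/(21618 + (9899 - 1)) + 10706 = 1/(21618 + 9898) + 10706 = 1/31516 + 10706 = 337410297/31516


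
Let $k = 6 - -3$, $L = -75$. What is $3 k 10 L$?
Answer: $-20250$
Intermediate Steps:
$k = 9$ ($k = 6 + 3 = 9$)
$3 k 10 L = 3 \cdot 9 \cdot 10 \left(-75\right) = 3 \cdot 90 \left(-75\right) = 270 \left(-75\right) = -20250$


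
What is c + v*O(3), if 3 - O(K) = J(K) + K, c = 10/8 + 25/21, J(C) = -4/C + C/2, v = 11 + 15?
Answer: -53/28 ≈ -1.8929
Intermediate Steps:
v = 26
J(C) = C/2 - 4/C (J(C) = -4/C + C*(½) = -4/C + C/2 = C/2 - 4/C)
c = 205/84 (c = 10*(⅛) + 25*(1/21) = 5/4 + 25/21 = 205/84 ≈ 2.4405)
O(K) = 3 + 4/K - 3*K/2 (O(K) = 3 - ((K/2 - 4/K) + K) = 3 - (-4/K + 3*K/2) = 3 + (4/K - 3*K/2) = 3 + 4/K - 3*K/2)
c + v*O(3) = 205/84 + 26*(3 + 4/3 - 3/2*3) = 205/84 + 26*(3 + 4*(⅓) - 9/2) = 205/84 + 26*(3 + 4/3 - 9/2) = 205/84 + 26*(-⅙) = 205/84 - 13/3 = -53/28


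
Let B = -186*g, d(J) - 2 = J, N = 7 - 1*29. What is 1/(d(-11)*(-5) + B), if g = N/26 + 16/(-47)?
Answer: 611/162345 ≈ 0.0037636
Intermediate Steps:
N = -22 (N = 7 - 29 = -22)
d(J) = 2 + J
g = -725/611 (g = -22/26 + 16/(-47) = -22*1/26 + 16*(-1/47) = -11/13 - 16/47 = -725/611 ≈ -1.1866)
B = 134850/611 (B = -186*(-725/611) = 134850/611 ≈ 220.70)
1/(d(-11)*(-5) + B) = 1/((2 - 11)*(-5) + 134850/611) = 1/(-9*(-5) + 134850/611) = 1/(45 + 134850/611) = 1/(162345/611) = 611/162345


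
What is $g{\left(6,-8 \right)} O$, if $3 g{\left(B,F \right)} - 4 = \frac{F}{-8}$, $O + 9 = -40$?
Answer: $- \frac{245}{3} \approx -81.667$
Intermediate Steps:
$O = -49$ ($O = -9 - 40 = -49$)
$g{\left(B,F \right)} = \frac{4}{3} - \frac{F}{24}$ ($g{\left(B,F \right)} = \frac{4}{3} + \frac{F \frac{1}{-8}}{3} = \frac{4}{3} + \frac{F \left(- \frac{1}{8}\right)}{3} = \frac{4}{3} + \frac{\left(- \frac{1}{8}\right) F}{3} = \frac{4}{3} - \frac{F}{24}$)
$g{\left(6,-8 \right)} O = \left(\frac{4}{3} - - \frac{1}{3}\right) \left(-49\right) = \left(\frac{4}{3} + \frac{1}{3}\right) \left(-49\right) = \frac{5}{3} \left(-49\right) = - \frac{245}{3}$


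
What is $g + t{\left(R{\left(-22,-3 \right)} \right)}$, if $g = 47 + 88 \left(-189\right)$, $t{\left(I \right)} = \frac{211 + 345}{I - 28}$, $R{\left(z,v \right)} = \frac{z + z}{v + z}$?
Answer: $- \frac{2723415}{164} \approx -16606.0$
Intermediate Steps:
$R{\left(z,v \right)} = \frac{2 z}{v + z}$
$t{\left(I \right)} = \frac{556}{-28 + I}$
$g = -16585$ ($g = 47 - 16632 = -16585$)
$g + t{\left(R{\left(-22,-3 \right)} \right)} = -16585 + \frac{556}{-28 + 2 \left(-22\right) \frac{1}{-3 - 22}} = -16585 + \frac{556}{-28 + 2 \left(-22\right) \frac{1}{-25}} = -16585 + \frac{556}{-28 + 2 \left(-22\right) \left(- \frac{1}{25}\right)} = -16585 + \frac{556}{-28 + \frac{44}{25}} = -16585 + \frac{556}{- \frac{656}{25}} = -16585 + 556 \left(- \frac{25}{656}\right) = -16585 - \frac{3475}{164} = - \frac{2723415}{164}$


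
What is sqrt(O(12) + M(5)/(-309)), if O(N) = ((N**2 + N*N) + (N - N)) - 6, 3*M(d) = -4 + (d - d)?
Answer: sqrt(26926054)/309 ≈ 16.793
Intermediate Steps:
M(d) = -4/3 (M(d) = (-4 + (d - d))/3 = (-4 + 0)/3 = (1/3)*(-4) = -4/3)
O(N) = -6 + 2*N**2 (O(N) = ((N**2 + N**2) + 0) - 6 = (2*N**2 + 0) - 6 = 2*N**2 - 6 = -6 + 2*N**2)
sqrt(O(12) + M(5)/(-309)) = sqrt((-6 + 2*12**2) - 4/3/(-309)) = sqrt((-6 + 2*144) - 4/3*(-1/309)) = sqrt((-6 + 288) + 4/927) = sqrt(282 + 4/927) = sqrt(261418/927) = sqrt(26926054)/309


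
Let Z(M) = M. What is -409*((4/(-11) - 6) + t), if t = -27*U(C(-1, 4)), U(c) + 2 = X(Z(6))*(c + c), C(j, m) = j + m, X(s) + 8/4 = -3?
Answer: -3858506/11 ≈ -3.5077e+5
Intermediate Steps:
X(s) = -5 (X(s) = -2 - 3 = -5)
U(c) = -2 - 10*c (U(c) = -2 - 5*(c + c) = -2 - 10*c)
t = 864 (t = -27*(-2 - 10*(-1 + 4)) = -27*(-2 - 10*3) = -27*(-2 - 30) = -27*(-32) = 864)
-409*((4/(-11) - 6) + t) = -409*((4/(-11) - 6) + 864) = -409*((-1/11*4 - 6) + 864) = -409*((-4/11 - 6) + 864) = -409*(-70/11 + 864) = -409*9434/11 = -3858506/11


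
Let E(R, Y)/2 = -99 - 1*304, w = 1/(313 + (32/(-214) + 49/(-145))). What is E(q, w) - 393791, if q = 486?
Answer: -394597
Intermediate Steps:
w = 15515/4848632 (w = 1/(313 + (32*(-1/214) + 49*(-1/145))) = 1/(313 + (-16/107 - 49/145)) = 1/(313 - 7563/15515) = 1/(4848632/15515) = 15515/4848632 ≈ 0.0031999)
E(R, Y) = -806 (E(R, Y) = 2*(-99 - 1*304) = 2*(-99 - 304) = 2*(-403) = -806)
E(q, w) - 393791 = -806 - 393791 = -394597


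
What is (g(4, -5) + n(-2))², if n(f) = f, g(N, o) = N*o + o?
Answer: 729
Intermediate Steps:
g(N, o) = o + N*o
(g(4, -5) + n(-2))² = (-5*(1 + 4) - 2)² = (-5*5 - 2)² = (-25 - 2)² = (-27)² = 729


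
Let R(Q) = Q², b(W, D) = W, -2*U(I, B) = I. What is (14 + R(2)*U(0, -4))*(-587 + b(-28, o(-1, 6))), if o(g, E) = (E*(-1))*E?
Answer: -8610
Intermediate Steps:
o(g, E) = -E² (o(g, E) = (-E)*E = -E²)
U(I, B) = -I/2
(14 + R(2)*U(0, -4))*(-587 + b(-28, o(-1, 6))) = (14 + 2²*(-½*0))*(-587 - 28) = (14 + 4*0)*(-615) = (14 + 0)*(-615) = 14*(-615) = -8610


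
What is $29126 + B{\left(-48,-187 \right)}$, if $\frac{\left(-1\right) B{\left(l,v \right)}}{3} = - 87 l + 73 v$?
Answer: $57551$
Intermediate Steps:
$B{\left(l,v \right)} = - 219 v + 261 l$ ($B{\left(l,v \right)} = - 3 \left(- 87 l + 73 v\right) = - 219 v + 261 l$)
$29126 + B{\left(-48,-187 \right)} = 29126 + \left(\left(-219\right) \left(-187\right) + 261 \left(-48\right)\right) = 29126 + \left(40953 - 12528\right) = 29126 + 28425 = 57551$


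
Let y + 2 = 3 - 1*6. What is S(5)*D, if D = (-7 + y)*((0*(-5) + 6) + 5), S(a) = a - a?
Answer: 0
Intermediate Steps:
S(a) = 0
y = -5 (y = -2 + (3 - 1*6) = -2 + (3 - 6) = -2 - 3 = -5)
D = -132 (D = (-7 - 5)*((0*(-5) + 6) + 5) = -12*((0 + 6) + 5) = -12*(6 + 5) = -12*11 = -132)
S(5)*D = 0*(-132) = 0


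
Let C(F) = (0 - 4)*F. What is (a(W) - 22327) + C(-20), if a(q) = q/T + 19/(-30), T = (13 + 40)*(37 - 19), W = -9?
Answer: -17686876/795 ≈ -22248.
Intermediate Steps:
C(F) = -4*F
T = 954 (T = 53*18 = 954)
a(q) = -19/30 + q/954 (a(q) = q/954 + 19/(-30) = q*(1/954) + 19*(-1/30) = q/954 - 19/30 = -19/30 + q/954)
(a(W) - 22327) + C(-20) = ((-19/30 + (1/954)*(-9)) - 22327) - 4*(-20) = ((-19/30 - 1/106) - 22327) + 80 = (-511/795 - 22327) + 80 = -17750476/795 + 80 = -17686876/795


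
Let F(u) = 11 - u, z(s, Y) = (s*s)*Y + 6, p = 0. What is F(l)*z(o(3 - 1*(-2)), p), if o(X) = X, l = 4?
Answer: 42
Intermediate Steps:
z(s, Y) = 6 + Y*s**2 (z(s, Y) = s**2*Y + 6 = Y*s**2 + 6 = 6 + Y*s**2)
F(l)*z(o(3 - 1*(-2)), p) = (11 - 1*4)*(6 + 0*(3 - 1*(-2))**2) = (11 - 4)*(6 + 0*(3 + 2)**2) = 7*(6 + 0*5**2) = 7*(6 + 0*25) = 7*(6 + 0) = 7*6 = 42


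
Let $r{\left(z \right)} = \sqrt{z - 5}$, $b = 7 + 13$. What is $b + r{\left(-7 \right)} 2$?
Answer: $20 + 4 i \sqrt{3} \approx 20.0 + 6.9282 i$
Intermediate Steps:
$b = 20$
$r{\left(z \right)} = \sqrt{-5 + z}$
$b + r{\left(-7 \right)} 2 = 20 + \sqrt{-5 - 7} \cdot 2 = 20 + \sqrt{-12} \cdot 2 = 20 + 2 i \sqrt{3} \cdot 2 = 20 + 4 i \sqrt{3}$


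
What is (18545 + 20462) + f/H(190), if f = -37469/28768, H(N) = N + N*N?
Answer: 40722945977571/1043990720 ≈ 39007.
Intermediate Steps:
H(N) = N + N²
f = -37469/28768 (f = -37469*1/28768 = -37469/28768 ≈ -1.3025)
(18545 + 20462) + f/H(190) = (18545 + 20462) - 37469*1/(190*(1 + 190))/28768 = 39007 - 37469/(28768*(190*191)) = 39007 - 37469/28768/36290 = 39007 - 37469/28768*1/36290 = 39007 - 37469/1043990720 = 40722945977571/1043990720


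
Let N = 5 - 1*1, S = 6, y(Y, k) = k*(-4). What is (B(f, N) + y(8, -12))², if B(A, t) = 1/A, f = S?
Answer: 83521/36 ≈ 2320.0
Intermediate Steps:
y(Y, k) = -4*k
f = 6
N = 4 (N = 5 - 1 = 4)
(B(f, N) + y(8, -12))² = (1/6 - 4*(-12))² = (⅙ + 48)² = (289/6)² = 83521/36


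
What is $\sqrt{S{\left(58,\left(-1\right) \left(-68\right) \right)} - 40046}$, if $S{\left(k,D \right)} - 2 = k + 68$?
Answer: $i \sqrt{39918} \approx 199.79 i$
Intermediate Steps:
$S{\left(k,D \right)} = 70 + k$ ($S{\left(k,D \right)} = 2 + \left(k + 68\right) = 2 + \left(68 + k\right) = 70 + k$)
$\sqrt{S{\left(58,\left(-1\right) \left(-68\right) \right)} - 40046} = \sqrt{\left(70 + 58\right) - 40046} = \sqrt{128 - 40046} = \sqrt{-39918} = i \sqrt{39918}$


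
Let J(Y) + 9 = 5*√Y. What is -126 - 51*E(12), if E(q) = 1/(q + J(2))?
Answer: -5013/41 - 255*√2/41 ≈ -131.06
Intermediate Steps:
J(Y) = -9 + 5*√Y
E(q) = 1/(-9 + q + 5*√2) (E(q) = 1/(q + (-9 + 5*√2)) = 1/(-9 + q + 5*√2))
-126 - 51*E(12) = -126 - 51/(-9 + 12 + 5*√2) = -126 - 51/(3 + 5*√2)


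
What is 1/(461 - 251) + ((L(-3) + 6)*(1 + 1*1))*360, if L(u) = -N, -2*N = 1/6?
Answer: 919801/210 ≈ 4380.0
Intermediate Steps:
N = -1/12 (N = -1/(2*6) = -½*⅙ = -1/12 ≈ -0.083333)
L(u) = 1/12 (L(u) = -1*(-1/12) = 1/12)
1/(461 - 251) + ((L(-3) + 6)*(1 + 1*1))*360 = 1/(461 - 251) + ((1/12 + 6)*(1 + 1*1))*360 = 1/210 + (73*(1 + 1)/12)*360 = 1/210 + ((73/12)*2)*360 = 1/210 + (73/6)*360 = 1/210 + 4380 = 919801/210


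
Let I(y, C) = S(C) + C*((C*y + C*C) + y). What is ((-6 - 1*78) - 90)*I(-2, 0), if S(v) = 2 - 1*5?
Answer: 522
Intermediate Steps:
S(v) = -3 (S(v) = 2 - 5 = -3)
I(y, C) = -3 + C*(y + C² + C*y) (I(y, C) = -3 + C*((C*y + C*C) + y) = -3 + C*((C*y + C²) + y) = -3 + C*((C² + C*y) + y) = -3 + C*(y + C² + C*y))
((-6 - 1*78) - 90)*I(-2, 0) = ((-6 - 1*78) - 90)*(-3 + 0³ + 0*(-2) - 2*0²) = ((-6 - 78) - 90)*(-3 + 0 + 0 - 2*0) = (-84 - 90)*(-3 + 0 + 0 + 0) = -174*(-3) = 522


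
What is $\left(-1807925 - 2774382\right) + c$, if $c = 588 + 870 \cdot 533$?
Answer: $-4118009$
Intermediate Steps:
$c = 464298$ ($c = 588 + 463710 = 464298$)
$\left(-1807925 - 2774382\right) + c = \left(-1807925 - 2774382\right) + 464298 = -4582307 + 464298 = -4118009$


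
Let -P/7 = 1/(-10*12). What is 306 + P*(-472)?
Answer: 4177/15 ≈ 278.47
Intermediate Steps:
P = 7/120 (P = -7/((-10*12)) = -7/(-120) = -7*(-1/120) = 7/120 ≈ 0.058333)
306 + P*(-472) = 306 + (7/120)*(-472) = 306 - 413/15 = 4177/15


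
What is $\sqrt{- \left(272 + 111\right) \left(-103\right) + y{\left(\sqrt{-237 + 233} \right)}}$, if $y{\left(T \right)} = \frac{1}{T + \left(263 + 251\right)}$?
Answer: $\frac{\sqrt{6884012580397 - 1321 i}}{13210} \approx 198.62 - 1.9057 \cdot 10^{-8} i$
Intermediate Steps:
$y{\left(T \right)} = \frac{1}{514 + T}$ ($y{\left(T \right)} = \frac{1}{T + 514} = \frac{1}{514 + T}$)
$\sqrt{- \left(272 + 111\right) \left(-103\right) + y{\left(\sqrt{-237 + 233} \right)}} = \sqrt{- \left(272 + 111\right) \left(-103\right) + \frac{1}{514 + \sqrt{-237 + 233}}} = \sqrt{- 383 \left(-103\right) + \frac{1}{514 + \sqrt{-4}}} = \sqrt{\left(-1\right) \left(-39449\right) + \frac{1}{514 + 2 i}} = \sqrt{39449 + \frac{514 - 2 i}{264200}}$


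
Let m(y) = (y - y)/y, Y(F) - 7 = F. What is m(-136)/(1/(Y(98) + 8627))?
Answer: 0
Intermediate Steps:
Y(F) = 7 + F
m(y) = 0 (m(y) = 0/y = 0)
m(-136)/(1/(Y(98) + 8627)) = 0/(1/((7 + 98) + 8627)) = 0/(1/(105 + 8627)) = 0/(1/8732) = 0*8732 = 0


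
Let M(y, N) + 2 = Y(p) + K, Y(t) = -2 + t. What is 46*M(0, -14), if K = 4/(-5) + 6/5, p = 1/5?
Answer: -782/5 ≈ -156.40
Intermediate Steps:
p = 1/5 ≈ 0.20000
K = 2/5 (K = 4*(-1/5) + 6*(1/5) = -4/5 + 6/5 = 2/5 ≈ 0.40000)
M(y, N) = -17/5 (M(y, N) = -2 + ((-2 + 1/5) + 2/5) = -2 + (-9/5 + 2/5) = -2 - 7/5 = -17/5)
46*M(0, -14) = 46*(-17/5) = -782/5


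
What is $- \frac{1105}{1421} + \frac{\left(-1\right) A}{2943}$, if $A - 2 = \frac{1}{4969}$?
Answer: $- \frac{5391128618}{6926790969} \approx -0.7783$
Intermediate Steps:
$A = \frac{9939}{4969}$ ($A = 2 + \frac{1}{4969} = \frac{9939}{4969} \approx 2.0002$)
$- \frac{1105}{1421} + \frac{\left(-1\right) A}{2943} = - \frac{1105}{1421} + \frac{\left(-1\right) \frac{9939}{4969}}{2943} = \left(-1105\right) \frac{1}{1421} - \frac{3313}{4874589} = - \frac{1105}{1421} - \frac{3313}{4874589} = - \frac{5391128618}{6926790969}$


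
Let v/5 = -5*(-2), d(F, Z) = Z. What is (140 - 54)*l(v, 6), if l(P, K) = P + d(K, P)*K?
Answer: 30100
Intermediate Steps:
v = 50 (v = 5*(-5*(-2)) = 5*10 = 50)
l(P, K) = P + K*P (l(P, K) = P + P*K = P + K*P)
(140 - 54)*l(v, 6) = (140 - 54)*(50*(1 + 6)) = 86*(50*7) = 86*350 = 30100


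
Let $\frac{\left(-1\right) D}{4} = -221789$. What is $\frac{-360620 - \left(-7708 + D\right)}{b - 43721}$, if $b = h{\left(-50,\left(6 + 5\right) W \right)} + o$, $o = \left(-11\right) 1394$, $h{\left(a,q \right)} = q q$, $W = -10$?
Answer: $\frac{1240068}{46955} \approx 26.41$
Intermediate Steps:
$h{\left(a,q \right)} = q^{2}$
$D = 887156$ ($D = \left(-4\right) \left(-221789\right) = 887156$)
$o = -15334$
$b = -3234$ ($b = \left(\left(6 + 5\right) \left(-10\right)\right)^{2} - 15334 = \left(11 \left(-10\right)\right)^{2} - 15334 = \left(-110\right)^{2} - 15334 = 12100 - 15334 = -3234$)
$\frac{-360620 - \left(-7708 + D\right)}{b - 43721} = \frac{-360620 + \left(7708 - 887156\right)}{-3234 - 43721} = \frac{-360620 + \left(7708 - 887156\right)}{-46955} = \left(-360620 - 879448\right) \left(- \frac{1}{46955}\right) = \left(-1240068\right) \left(- \frac{1}{46955}\right) = \frac{1240068}{46955}$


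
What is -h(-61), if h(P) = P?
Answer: 61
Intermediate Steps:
-h(-61) = -1*(-61) = 61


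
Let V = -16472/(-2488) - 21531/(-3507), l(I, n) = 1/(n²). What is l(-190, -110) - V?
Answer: -56131754241/4399063900 ≈ -12.760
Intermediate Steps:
l(I, n) = n⁻²
V = 4639018/363559 (V = -16472*(-1/2488) - 21531*(-1/3507) = 2059/311 + 7177/1169 = 4639018/363559 ≈ 12.760)
l(-190, -110) - V = (-110)⁻² - 1*4639018/363559 = 1/12100 - 4639018/363559 = -56131754241/4399063900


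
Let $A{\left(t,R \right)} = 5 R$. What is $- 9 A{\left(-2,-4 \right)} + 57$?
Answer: $237$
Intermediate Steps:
$- 9 A{\left(-2,-4 \right)} + 57 = - 9 \cdot 5 \left(-4\right) + 57 = \left(-9\right) \left(-20\right) + 57 = 180 + 57 = 237$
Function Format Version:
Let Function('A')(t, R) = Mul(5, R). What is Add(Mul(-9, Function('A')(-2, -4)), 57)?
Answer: 237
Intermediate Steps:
Add(Mul(-9, Function('A')(-2, -4)), 57) = Add(Mul(-9, Mul(5, -4)), 57) = Add(Mul(-9, -20), 57) = Add(180, 57) = 237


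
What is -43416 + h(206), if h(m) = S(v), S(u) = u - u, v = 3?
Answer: -43416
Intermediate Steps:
S(u) = 0
h(m) = 0
-43416 + h(206) = -43416 + 0 = -43416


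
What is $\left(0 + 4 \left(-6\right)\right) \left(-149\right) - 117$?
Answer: $3459$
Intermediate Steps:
$\left(0 + 4 \left(-6\right)\right) \left(-149\right) - 117 = \left(0 - 24\right) \left(-149\right) - 117 = \left(-24\right) \left(-149\right) - 117 = 3576 - 117 = 3459$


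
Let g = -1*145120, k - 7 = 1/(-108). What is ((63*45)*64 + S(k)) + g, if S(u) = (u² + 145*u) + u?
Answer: 436111345/11664 ≈ 37390.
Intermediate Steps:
k = 755/108 (k = 7 + 1/(-108) = 7 - 1/108 = 755/108 ≈ 6.9907)
g = -145120
S(u) = u² + 146*u
((63*45)*64 + S(k)) + g = ((63*45)*64 + 755*(146 + 755/108)/108) - 145120 = (2835*64 + (755/108)*(16523/108)) - 145120 = (181440 + 12474865/11664) - 145120 = 2128791025/11664 - 145120 = 436111345/11664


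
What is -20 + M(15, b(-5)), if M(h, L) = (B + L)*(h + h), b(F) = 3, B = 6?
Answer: 250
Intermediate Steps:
M(h, L) = 2*h*(6 + L) (M(h, L) = (6 + L)*(h + h) = (6 + L)*(2*h) = 2*h*(6 + L))
-20 + M(15, b(-5)) = -20 + 2*15*(6 + 3) = -20 + 2*15*9 = -20 + 270 = 250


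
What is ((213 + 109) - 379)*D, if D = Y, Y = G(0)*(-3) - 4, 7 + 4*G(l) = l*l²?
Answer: -285/4 ≈ -71.250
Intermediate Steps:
G(l) = -7/4 + l³/4 (G(l) = -7/4 + (l*l²)/4 = -7/4 + l³/4)
Y = 5/4 (Y = (-7/4 + (¼)*0³)*(-3) - 4 = (-7/4 + (¼)*0)*(-3) - 4 = (-7/4 + 0)*(-3) - 4 = -7/4*(-3) - 4 = 21/4 - 4 = 5/4 ≈ 1.2500)
D = 5/4 ≈ 1.2500
((213 + 109) - 379)*D = ((213 + 109) - 379)*(5/4) = (322 - 379)*(5/4) = -57*5/4 = -285/4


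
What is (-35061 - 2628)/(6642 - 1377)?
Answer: -12563/1755 ≈ -7.1584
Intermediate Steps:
(-35061 - 2628)/(6642 - 1377) = -37689/5265 = -37689*1/5265 = -12563/1755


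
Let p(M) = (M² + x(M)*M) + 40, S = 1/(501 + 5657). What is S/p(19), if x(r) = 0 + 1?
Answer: 1/2586360 ≈ 3.8664e-7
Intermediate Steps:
x(r) = 1
S = 1/6158 ≈ 0.00016239
p(M) = 40 + M + M² (p(M) = (M² + 1*M) + 40 = (M² + M) + 40 = (M + M²) + 40 = 40 + M + M²)
S/p(19) = 1/(6158*(40 + 19 + 19²)) = 1/(6158*(40 + 19 + 361)) = (1/6158)/420 = (1/6158)*(1/420) = 1/2586360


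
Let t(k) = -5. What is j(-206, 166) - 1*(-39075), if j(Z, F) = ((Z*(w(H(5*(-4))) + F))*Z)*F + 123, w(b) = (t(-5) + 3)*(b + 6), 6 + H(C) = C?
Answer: 1451180654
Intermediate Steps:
H(C) = -6 + C
w(b) = -12 - 2*b (w(b) = (-5 + 3)*(b + 6) = -2*(6 + b) = -12 - 2*b)
j(Z, F) = 123 + F*Z²*(40 + F) (j(Z, F) = ((Z*((-12 - 2*(-6 + 5*(-4))) + F))*Z)*F + 123 = ((Z*((-12 - 2*(-6 - 20)) + F))*Z)*F + 123 = ((Z*((-12 - 2*(-26)) + F))*Z)*F + 123 = ((Z*((-12 + 52) + F))*Z)*F + 123 = ((Z*(40 + F))*Z)*F + 123 = (Z²*(40 + F))*F + 123 = F*Z²*(40 + F) + 123 = 123 + F*Z²*(40 + F))
j(-206, 166) - 1*(-39075) = (123 + 166²*(-206)² + 40*166*(-206)²) - 1*(-39075) = (123 + 27556*42436 + 40*166*42436) + 39075 = (123 + 1169366416 + 281775040) + 39075 = 1451141579 + 39075 = 1451180654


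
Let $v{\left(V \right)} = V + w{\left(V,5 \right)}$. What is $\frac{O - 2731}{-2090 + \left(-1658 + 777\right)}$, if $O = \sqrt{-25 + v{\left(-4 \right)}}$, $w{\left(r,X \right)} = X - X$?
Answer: $\frac{2731}{2971} - \frac{i \sqrt{29}}{2971} \approx 0.91922 - 0.0018126 i$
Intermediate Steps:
$w{\left(r,X \right)} = 0$
$v{\left(V \right)} = V$ ($v{\left(V \right)} = V + 0 = V$)
$O = i \sqrt{29}$ ($O = \sqrt{-25 - 4} = \sqrt{-29} = i \sqrt{29} \approx 5.3852 i$)
$\frac{O - 2731}{-2090 + \left(-1658 + 777\right)} = \frac{i \sqrt{29} - 2731}{-2090 + \left(-1658 + 777\right)} = \frac{-2731 + i \sqrt{29}}{-2090 - 881} = \frac{-2731 + i \sqrt{29}}{-2971} = \left(-2731 + i \sqrt{29}\right) \left(- \frac{1}{2971}\right) = \frac{2731}{2971} - \frac{i \sqrt{29}}{2971}$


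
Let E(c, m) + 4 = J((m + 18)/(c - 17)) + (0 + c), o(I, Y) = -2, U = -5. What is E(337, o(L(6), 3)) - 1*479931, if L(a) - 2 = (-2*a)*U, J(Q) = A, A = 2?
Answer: -479596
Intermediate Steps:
J(Q) = 2
L(a) = 2 + 10*a (L(a) = 2 - 2*a*(-5) = 2 + 10*a)
E(c, m) = -2 + c (E(c, m) = -4 + (2 + (0 + c)) = -4 + (2 + c) = -2 + c)
E(337, o(L(6), 3)) - 1*479931 = (-2 + 337) - 1*479931 = 335 - 479931 = -479596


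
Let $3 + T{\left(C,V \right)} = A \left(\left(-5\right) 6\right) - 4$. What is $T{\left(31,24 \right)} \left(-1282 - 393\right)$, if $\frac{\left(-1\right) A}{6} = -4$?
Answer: $1217725$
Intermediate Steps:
$A = 24$ ($A = \left(-6\right) \left(-4\right) = 24$)
$T{\left(C,V \right)} = -727$ ($T{\left(C,V \right)} = -3 + \left(24 \left(\left(-5\right) 6\right) - 4\right) = -3 + \left(24 \left(-30\right) - 4\right) = -3 - 724 = -727$)
$T{\left(31,24 \right)} \left(-1282 - 393\right) = - 727 \left(-1282 - 393\right) = \left(-727\right) \left(-1675\right) = 1217725$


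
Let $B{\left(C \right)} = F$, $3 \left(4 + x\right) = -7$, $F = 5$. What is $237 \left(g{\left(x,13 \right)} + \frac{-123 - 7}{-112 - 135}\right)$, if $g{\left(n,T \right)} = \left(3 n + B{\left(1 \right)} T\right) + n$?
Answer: $\frac{180989}{19} \approx 9525.7$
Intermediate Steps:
$x = - \frac{19}{3}$ ($x = -4 + \frac{1}{3} \left(-7\right) = -4 - \frac{7}{3} = - \frac{19}{3} \approx -6.3333$)
$B{\left(C \right)} = 5$
$g{\left(n,T \right)} = 4 n + 5 T$ ($g{\left(n,T \right)} = \left(3 n + 5 T\right) + n = 4 n + 5 T$)
$237 \left(g{\left(x,13 \right)} + \frac{-123 - 7}{-112 - 135}\right) = 237 \left(\left(4 \left(- \frac{19}{3}\right) + 5 \cdot 13\right) + \frac{-123 - 7}{-112 - 135}\right) = 237 \left(\left(- \frac{76}{3} + 65\right) - \frac{130}{-247}\right) = 237 \left(\frac{119}{3} - - \frac{10}{19}\right) = 237 \left(\frac{119}{3} + \frac{10}{19}\right) = 237 \cdot \frac{2291}{57} = \frac{180989}{19}$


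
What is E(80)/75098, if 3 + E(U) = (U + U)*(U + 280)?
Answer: 57597/75098 ≈ 0.76696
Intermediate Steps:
E(U) = -3 + 2*U*(280 + U) (E(U) = -3 + (U + U)*(U + 280) = -3 + (2*U)*(280 + U) = -3 + 2*U*(280 + U))
E(80)/75098 = (-3 + 2*80² + 560*80)/75098 = (-3 + 2*6400 + 44800)*(1/75098) = (-3 + 12800 + 44800)*(1/75098) = 57597*(1/75098) = 57597/75098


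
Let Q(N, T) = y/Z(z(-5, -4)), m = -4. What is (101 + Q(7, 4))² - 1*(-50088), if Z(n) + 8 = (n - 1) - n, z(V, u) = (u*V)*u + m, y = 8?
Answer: 4868929/81 ≈ 60110.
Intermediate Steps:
z(V, u) = -4 + V*u² (z(V, u) = (u*V)*u - 4 = (V*u)*u - 4 = V*u² - 4 = -4 + V*u²)
Z(n) = -9 (Z(n) = -8 + ((n - 1) - n) = -8 + ((-1 + n) - n) = -8 - 1 = -9)
Q(N, T) = -8/9 (Q(N, T) = 8/(-9) = 8*(-⅑) = -8/9)
(101 + Q(7, 4))² - 1*(-50088) = (101 - 8/9)² - 1*(-50088) = (901/9)² + 50088 = 811801/81 + 50088 = 4868929/81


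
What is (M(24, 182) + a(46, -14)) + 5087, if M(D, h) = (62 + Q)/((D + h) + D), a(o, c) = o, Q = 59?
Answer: 1180711/230 ≈ 5133.5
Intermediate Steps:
M(D, h) = 121/(h + 2*D) (M(D, h) = (62 + 59)/((D + h) + D) = 121/(h + 2*D))
(M(24, 182) + a(46, -14)) + 5087 = (121/(182 + 2*24) + 46) + 5087 = (121/(182 + 48) + 46) + 5087 = (121/230 + 46) + 5087 = 10701/230 + 5087 = 1180711/230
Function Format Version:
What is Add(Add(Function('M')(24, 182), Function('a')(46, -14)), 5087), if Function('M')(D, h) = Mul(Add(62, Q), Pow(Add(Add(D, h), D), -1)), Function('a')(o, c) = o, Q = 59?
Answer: Rational(1180711, 230) ≈ 5133.5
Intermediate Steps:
Function('M')(D, h) = Mul(121, Pow(Add(h, Mul(2, D)), -1)) (Function('M')(D, h) = Mul(Add(62, 59), Pow(Add(Add(D, h), D), -1)) = Mul(121, Pow(Add(h, Mul(2, D)), -1)))
Add(Add(Function('M')(24, 182), Function('a')(46, -14)), 5087) = Add(Add(Mul(121, Pow(Add(182, Mul(2, 24)), -1)), 46), 5087) = Add(Add(Mul(121, Pow(Add(182, 48), -1)), 46), 5087) = Add(Add(Mul(121, Pow(230, -1)), 46), 5087) = Add(Add(Mul(121, Rational(1, 230)), 46), 5087) = Add(Add(Rational(121, 230), 46), 5087) = Add(Rational(10701, 230), 5087) = Rational(1180711, 230)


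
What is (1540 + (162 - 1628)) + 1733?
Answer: 1807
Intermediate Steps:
(1540 + (162 - 1628)) + 1733 = (1540 - 1466) + 1733 = 74 + 1733 = 1807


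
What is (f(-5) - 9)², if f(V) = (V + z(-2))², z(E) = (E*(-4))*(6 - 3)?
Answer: 123904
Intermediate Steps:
z(E) = -12*E (z(E) = -4*E*3 = -12*E)
f(V) = (24 + V)² (f(V) = (V - 12*(-2))² = (V + 24)² = (24 + V)²)
(f(-5) - 9)² = ((24 - 5)² - 9)² = (19² - 9)² = (361 - 9)² = 352² = 123904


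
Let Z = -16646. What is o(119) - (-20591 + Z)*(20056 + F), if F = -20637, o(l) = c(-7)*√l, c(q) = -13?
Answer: -21634697 - 13*√119 ≈ -2.1635e+7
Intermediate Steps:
o(l) = -13*√l
o(119) - (-20591 + Z)*(20056 + F) = -13*√119 - (-20591 - 16646)*(20056 - 20637) = -13*√119 - (-37237)*(-581) = -13*√119 - 1*21634697 = -13*√119 - 21634697 = -21634697 - 13*√119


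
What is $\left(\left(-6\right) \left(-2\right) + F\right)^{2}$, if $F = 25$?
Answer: $1369$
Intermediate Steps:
$\left(\left(-6\right) \left(-2\right) + F\right)^{2} = \left(\left(-6\right) \left(-2\right) + 25\right)^{2} = \left(12 + 25\right)^{2} = 37^{2} = 1369$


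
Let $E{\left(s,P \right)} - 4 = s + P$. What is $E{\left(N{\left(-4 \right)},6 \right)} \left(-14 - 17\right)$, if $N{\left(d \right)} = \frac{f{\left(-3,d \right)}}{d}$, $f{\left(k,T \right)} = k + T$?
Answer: $- \frac{1457}{4} \approx -364.25$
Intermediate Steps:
$f{\left(k,T \right)} = T + k$
$N{\left(d \right)} = \frac{-3 + d}{d}$ ($N{\left(d \right)} = \frac{d - 3}{d} = \frac{-3 + d}{d}$)
$E{\left(s,P \right)} = 4 + P + s$ ($E{\left(s,P \right)} = 4 + \left(s + P\right) = 4 + \left(P + s\right) = 4 + P + s$)
$E{\left(N{\left(-4 \right)},6 \right)} \left(-14 - 17\right) = \left(4 + 6 + \frac{-3 - 4}{-4}\right) \left(-14 - 17\right) = \left(4 + 6 - - \frac{7}{4}\right) \left(-31\right) = \left(4 + 6 + \frac{7}{4}\right) \left(-31\right) = \frac{47}{4} \left(-31\right) = - \frac{1457}{4}$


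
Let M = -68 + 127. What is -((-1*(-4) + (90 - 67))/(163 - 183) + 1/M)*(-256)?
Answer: -100672/295 ≈ -341.26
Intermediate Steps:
M = 59
-((-1*(-4) + (90 - 67))/(163 - 183) + 1/M)*(-256) = -((-1*(-4) + (90 - 67))/(163 - 183) + 1/59)*(-256) = -((4 + 23)/(-20) + 1/59)*(-256) = -(27*(-1/20) + 1/59)*(-256) = -(-27/20 + 1/59)*(-256) = -(-1573)*(-256)/1180 = -1*100672/295 = -100672/295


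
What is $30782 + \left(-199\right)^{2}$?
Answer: $70383$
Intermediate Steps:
$30782 + \left(-199\right)^{2} = 30782 + 39601 = 70383$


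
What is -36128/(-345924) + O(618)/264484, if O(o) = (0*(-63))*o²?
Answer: 9032/86481 ≈ 0.10444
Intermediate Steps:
O(o) = 0 (O(o) = 0*o² = 0)
-36128/(-345924) + O(618)/264484 = -36128/(-345924) + 0/264484 = -36128*(-1/345924) + 0*(1/264484) = 9032/86481 + 0 = 9032/86481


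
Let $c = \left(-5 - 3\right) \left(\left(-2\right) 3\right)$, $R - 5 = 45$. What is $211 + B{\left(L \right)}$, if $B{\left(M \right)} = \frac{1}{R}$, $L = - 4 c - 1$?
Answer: $\frac{10551}{50} \approx 211.02$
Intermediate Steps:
$R = 50$ ($R = 5 + 45 = 50$)
$c = 48$ ($c = \left(-8\right) \left(-6\right) = 48$)
$L = -193$ ($L = \left(-4\right) 48 - 1 = -192 - 1 = -193$)
$B{\left(M \right)} = \frac{1}{50}$
$211 + B{\left(L \right)} = 211 + \frac{1}{50} = \frac{10551}{50}$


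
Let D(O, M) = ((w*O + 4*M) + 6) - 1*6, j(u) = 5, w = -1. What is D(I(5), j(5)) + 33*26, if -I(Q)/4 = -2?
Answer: 870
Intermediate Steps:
I(Q) = 8 (I(Q) = -4*(-2) = 8)
D(O, M) = -O + 4*M (D(O, M) = ((-O + 4*M) + 6) - 1*6 = (6 - O + 4*M) - 6 = -O + 4*M)
D(I(5), j(5)) + 33*26 = (-1*8 + 4*5) + 33*26 = (-8 + 20) + 858 = 12 + 858 = 870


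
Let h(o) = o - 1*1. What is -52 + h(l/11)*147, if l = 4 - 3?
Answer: -2042/11 ≈ -185.64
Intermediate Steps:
l = 1
h(o) = -1 + o (h(o) = o - 1 = -1 + o)
-52 + h(l/11)*147 = -52 + (-1 + 1/11)*147 = -52 - 10/11*147 = -52 - 1470/11 = -2042/11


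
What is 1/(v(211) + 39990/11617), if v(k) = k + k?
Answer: 11617/4942364 ≈ 0.0023505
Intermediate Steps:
v(k) = 2*k
1/(v(211) + 39990/11617) = 1/(2*211 + 39990/11617) = 1/(422 + 39990*(1/11617)) = 1/(422 + 39990/11617) = 1/(4942364/11617) = 11617/4942364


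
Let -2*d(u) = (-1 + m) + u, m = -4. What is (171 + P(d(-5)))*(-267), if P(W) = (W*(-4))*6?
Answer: -13617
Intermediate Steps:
d(u) = 5/2 - u/2 (d(u) = -((-1 - 4) + u)/2 = -(-5 + u)/2 = 5/2 - u/2)
P(W) = -24*W (P(W) = -4*W*6 = -24*W)
(171 + P(d(-5)))*(-267) = (171 - 24*(5/2 - ½*(-5)))*(-267) = (171 - 24*(5/2 + 5/2))*(-267) = (171 - 24*5)*(-267) = (171 - 120)*(-267) = 51*(-267) = -13617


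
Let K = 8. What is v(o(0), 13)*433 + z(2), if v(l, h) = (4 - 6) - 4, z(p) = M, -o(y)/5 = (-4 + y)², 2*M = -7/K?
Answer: -41575/16 ≈ -2598.4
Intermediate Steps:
M = -7/16 (M = (-7/8)/2 = (-7*⅛)/2 = (½)*(-7/8) = -7/16 ≈ -0.43750)
o(y) = -5*(-4 + y)²
z(p) = -7/16
v(l, h) = -6 (v(l, h) = -2 - 4 = -6)
v(o(0), 13)*433 + z(2) = -6*433 - 7/16 = -2598 - 7/16 = -41575/16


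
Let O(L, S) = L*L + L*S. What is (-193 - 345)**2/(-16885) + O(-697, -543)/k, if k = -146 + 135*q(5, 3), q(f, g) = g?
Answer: 14518401804/4373215 ≈ 3319.8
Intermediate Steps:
O(L, S) = L**2 + L*S
k = 259 (k = -146 + 135*3 = -146 + 405 = 259)
(-193 - 345)**2/(-16885) + O(-697, -543)/k = (-193 - 345)**2/(-16885) - 697*(-697 - 543)/259 = (-538)**2*(-1/16885) - 697*(-1240)*(1/259) = 289444*(-1/16885) + 864280*(1/259) = -289444/16885 + 864280/259 = 14518401804/4373215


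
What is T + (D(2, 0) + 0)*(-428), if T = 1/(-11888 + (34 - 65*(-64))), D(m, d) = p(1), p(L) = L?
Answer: -3293033/7694 ≈ -428.00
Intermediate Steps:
D(m, d) = 1
T = -1/7694 (T = 1/(-11888 + (34 + 4160)) = 1/(-11888 + 4194) = 1/(-7694) = -1/7694 ≈ -0.00012997)
T + (D(2, 0) + 0)*(-428) = -1/7694 + (1 + 0)*(-428) = -1/7694 + 1*(-428) = -1/7694 - 428 = -3293033/7694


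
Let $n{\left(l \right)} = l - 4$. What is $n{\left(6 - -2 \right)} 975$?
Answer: $3900$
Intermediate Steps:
$n{\left(l \right)} = -4 + l$
$n{\left(6 - -2 \right)} 975 = \left(-4 + \left(6 - -2\right)\right) 975 = \left(-4 + \left(6 + 2\right)\right) 975 = \left(-4 + 8\right) 975 = 4 \cdot 975 = 3900$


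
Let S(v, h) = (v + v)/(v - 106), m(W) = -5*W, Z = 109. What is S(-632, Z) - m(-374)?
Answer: -689398/369 ≈ -1868.3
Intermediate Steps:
S(v, h) = 2*v/(-106 + v) (S(v, h) = (2*v)/(-106 + v) = 2*v/(-106 + v))
S(-632, Z) - m(-374) = 2*(-632)/(-106 - 632) - (-5)*(-374) = 2*(-632)/(-738) - 1*1870 = 2*(-632)*(-1/738) - 1870 = 632/369 - 1870 = -689398/369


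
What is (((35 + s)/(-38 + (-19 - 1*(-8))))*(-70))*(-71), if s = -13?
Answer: -15620/7 ≈ -2231.4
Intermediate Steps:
(((35 + s)/(-38 + (-19 - 1*(-8))))*(-70))*(-71) = (((35 - 13)/(-38 + (-19 - 1*(-8))))*(-70))*(-71) = ((22/(-38 + (-19 + 8)))*(-70))*(-71) = ((22/(-38 - 11))*(-70))*(-71) = ((22/(-49))*(-70))*(-71) = ((22*(-1/49))*(-70))*(-71) = -22/49*(-70)*(-71) = (220/7)*(-71) = -15620/7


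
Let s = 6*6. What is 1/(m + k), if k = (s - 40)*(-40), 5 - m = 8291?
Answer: -1/8126 ≈ -0.00012306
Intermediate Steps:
s = 36
m = -8286 (m = 5 - 1*8291 = 5 - 8291 = -8286)
k = 160 (k = (36 - 40)*(-40) = -4*(-40) = 160)
1/(m + k) = 1/(-8286 + 160) = 1/(-8126) = -1/8126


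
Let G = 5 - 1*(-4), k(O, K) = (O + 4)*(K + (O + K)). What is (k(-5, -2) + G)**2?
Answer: 324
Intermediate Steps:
k(O, K) = (4 + O)*(O + 2*K) (k(O, K) = (4 + O)*(K + (K + O)) = (4 + O)*(O + 2*K))
G = 9 (G = 5 + 4 = 9)
(k(-5, -2) + G)**2 = (((-5)**2 + 4*(-5) + 8*(-2) + 2*(-2)*(-5)) + 9)**2 = ((25 - 20 - 16 + 20) + 9)**2 = (9 + 9)**2 = 18**2 = 324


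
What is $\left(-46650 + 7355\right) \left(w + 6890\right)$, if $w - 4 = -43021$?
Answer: $1419610465$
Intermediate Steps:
$w = -43017$ ($w = 4 - 43021 = -43017$)
$\left(-46650 + 7355\right) \left(w + 6890\right) = \left(-46650 + 7355\right) \left(-43017 + 6890\right) = \left(-39295\right) \left(-36127\right) = 1419610465$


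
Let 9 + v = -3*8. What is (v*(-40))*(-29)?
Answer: -38280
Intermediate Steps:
v = -33 (v = -9 - 3*8 = -9 - 24 = -33)
(v*(-40))*(-29) = -33*(-40)*(-29) = 1320*(-29) = -38280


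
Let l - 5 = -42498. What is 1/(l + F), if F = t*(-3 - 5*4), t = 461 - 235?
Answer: -1/47691 ≈ -2.0968e-5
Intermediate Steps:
l = -42493 (l = 5 - 42498 = -42493)
t = 226
F = -5198 (F = 226*(-3 - 5*4) = 226*(-3 - 20) = 226*(-23) = -5198)
1/(l + F) = 1/(-42493 - 5198) = 1/(-47691) = -1/47691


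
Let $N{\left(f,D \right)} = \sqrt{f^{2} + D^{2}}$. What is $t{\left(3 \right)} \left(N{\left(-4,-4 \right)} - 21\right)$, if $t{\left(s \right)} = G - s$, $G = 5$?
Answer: $-42 + 8 \sqrt{2} \approx -30.686$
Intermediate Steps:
$N{\left(f,D \right)} = \sqrt{D^{2} + f^{2}}$
$t{\left(s \right)} = 5 - s$
$t{\left(3 \right)} \left(N{\left(-4,-4 \right)} - 21\right) = \left(5 - 3\right) \left(\sqrt{\left(-4\right)^{2} + \left(-4\right)^{2}} - 21\right) = \left(5 - 3\right) \left(\sqrt{16 + 16} - 21\right) = 2 \left(\sqrt{32} - 21\right) = 2 \left(4 \sqrt{2} - 21\right) = 2 \left(-21 + 4 \sqrt{2}\right) = -42 + 8 \sqrt{2}$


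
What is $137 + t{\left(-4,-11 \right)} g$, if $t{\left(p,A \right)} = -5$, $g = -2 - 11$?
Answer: $202$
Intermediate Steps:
$g = -13$ ($g = -2 - 11 = -13$)
$137 + t{\left(-4,-11 \right)} g = 137 - -65 = 137 + 65 = 202$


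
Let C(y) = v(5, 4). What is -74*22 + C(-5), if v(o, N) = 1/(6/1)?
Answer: -9767/6 ≈ -1627.8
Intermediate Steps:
v(o, N) = ⅙ (v(o, N) = 1/(6*1) = 1/6 = ⅙)
C(y) = ⅙
-74*22 + C(-5) = -74*22 + ⅙ = -1628 + ⅙ = -9767/6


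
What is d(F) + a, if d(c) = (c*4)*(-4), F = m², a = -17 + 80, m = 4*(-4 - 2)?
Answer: -9153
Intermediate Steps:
m = -24 (m = 4*(-6) = -24)
a = 63
F = 576 (F = (-24)² = 576)
d(c) = -16*c (d(c) = (4*c)*(-4) = -16*c)
d(F) + a = -16*576 + 63 = -9216 + 63 = -9153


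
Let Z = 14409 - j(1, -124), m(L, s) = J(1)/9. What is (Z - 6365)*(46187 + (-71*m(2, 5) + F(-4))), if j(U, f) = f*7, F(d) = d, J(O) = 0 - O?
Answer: 3704878816/9 ≈ 4.1165e+8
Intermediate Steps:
J(O) = -O
j(U, f) = 7*f
m(L, s) = -⅑ (m(L, s) = -1*1/9 = -1*⅑ = -⅑)
Z = 15277 (Z = 14409 - 7*(-124) = 14409 - 1*(-868) = 14409 + 868 = 15277)
(Z - 6365)*(46187 + (-71*m(2, 5) + F(-4))) = (15277 - 6365)*(46187 + (-71*(-⅑) - 4)) = 8912*(46187 + (71/9 - 4)) = 8912*(46187 + 35/9) = 8912*(415718/9) = 3704878816/9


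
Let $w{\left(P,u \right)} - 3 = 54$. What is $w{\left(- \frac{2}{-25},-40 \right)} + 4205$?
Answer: $4262$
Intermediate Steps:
$w{\left(P,u \right)} = 57$ ($w{\left(P,u \right)} = 3 + 54 = 57$)
$w{\left(- \frac{2}{-25},-40 \right)} + 4205 = 57 + 4205 = 4262$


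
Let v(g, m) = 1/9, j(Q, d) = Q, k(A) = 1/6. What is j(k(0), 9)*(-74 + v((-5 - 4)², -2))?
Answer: -665/54 ≈ -12.315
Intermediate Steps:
k(A) = ⅙
v(g, m) = ⅑
j(k(0), 9)*(-74 + v((-5 - 4)², -2)) = (-74 + ⅑)/6 = (⅙)*(-665/9) = -665/54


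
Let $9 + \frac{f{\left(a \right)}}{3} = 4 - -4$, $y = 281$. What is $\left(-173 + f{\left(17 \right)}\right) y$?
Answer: $-49456$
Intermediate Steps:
$f{\left(a \right)} = -3$ ($f{\left(a \right)} = -27 + 3 \left(4 - -4\right) = -27 + 3 \left(4 + 4\right) = -27 + 3 \cdot 8 = -27 + 24 = -3$)
$\left(-173 + f{\left(17 \right)}\right) y = \left(-173 - 3\right) 281 = \left(-176\right) 281 = -49456$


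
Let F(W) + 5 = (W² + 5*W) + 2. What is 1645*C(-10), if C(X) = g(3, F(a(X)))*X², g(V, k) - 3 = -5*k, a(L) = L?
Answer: -38164000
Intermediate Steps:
F(W) = -3 + W² + 5*W (F(W) = -5 + ((W² + 5*W) + 2) = -5 + (2 + W² + 5*W) = -3 + W² + 5*W)
g(V, k) = 3 - 5*k
C(X) = X²*(18 - 25*X - 5*X²) (C(X) = (3 - 5*(-3 + X² + 5*X))*X² = (3 + (15 - 25*X - 5*X²))*X² = (18 - 25*X - 5*X²)*X² = X²*(18 - 25*X - 5*X²))
1645*C(-10) = 1645*((-10)²*(18 - 25*(-10) - 5*(-10)²)) = 1645*(100*(18 + 250 - 5*100)) = 1645*(100*(18 + 250 - 500)) = 1645*(100*(-232)) = 1645*(-23200) = -38164000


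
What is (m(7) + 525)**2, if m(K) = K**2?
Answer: 329476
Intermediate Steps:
(m(7) + 525)**2 = (7**2 + 525)**2 = (49 + 525)**2 = 574**2 = 329476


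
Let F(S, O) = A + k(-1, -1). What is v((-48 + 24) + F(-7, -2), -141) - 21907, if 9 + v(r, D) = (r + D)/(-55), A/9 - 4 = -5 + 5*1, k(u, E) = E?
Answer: -241050/11 ≈ -21914.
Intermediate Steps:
A = 36 (A = 36 + 9*(-5 + 5*1) = 36 + 9*(-5 + 5) = 36 + 9*0 = 36 + 0 = 36)
F(S, O) = 35 (F(S, O) = 36 - 1 = 35)
v(r, D) = -9 - D/55 - r/55 (v(r, D) = -9 + (r + D)/(-55) = -9 + (D + r)*(-1/55) = -9 + (-D/55 - r/55) = -9 - D/55 - r/55)
v((-48 + 24) + F(-7, -2), -141) - 21907 = (-9 - 1/55*(-141) - ((-48 + 24) + 35)/55) - 21907 = (-9 + 141/55 - (-24 + 35)/55) - 21907 = (-9 + 141/55 - 1/55*11) - 21907 = (-9 + 141/55 - 1/5) - 21907 = -73/11 - 21907 = -241050/11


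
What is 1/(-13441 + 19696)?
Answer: 1/6255 ≈ 0.00015987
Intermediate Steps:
1/(-13441 + 19696) = 1/6255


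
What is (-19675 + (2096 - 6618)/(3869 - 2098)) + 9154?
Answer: -2662459/253 ≈ -10524.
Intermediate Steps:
(-19675 + (2096 - 6618)/(3869 - 2098)) + 9154 = (-19675 - 4522/1771) + 9154 = (-19675 - 4522*1/1771) + 9154 = (-19675 - 646/253) + 9154 = -4978421/253 + 9154 = -2662459/253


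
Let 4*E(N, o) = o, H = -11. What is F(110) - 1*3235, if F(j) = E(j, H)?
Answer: -12951/4 ≈ -3237.8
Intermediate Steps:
E(N, o) = o/4
F(j) = -11/4 (F(j) = (¼)*(-11) = -11/4)
F(110) - 1*3235 = -11/4 - 1*3235 = -11/4 - 3235 = -12951/4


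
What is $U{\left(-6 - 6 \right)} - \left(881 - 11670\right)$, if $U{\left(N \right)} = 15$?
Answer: $10804$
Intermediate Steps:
$U{\left(-6 - 6 \right)} - \left(881 - 11670\right) = 15 - \left(881 - 11670\right) = 15 - -10789 = 15 + 10789 = 10804$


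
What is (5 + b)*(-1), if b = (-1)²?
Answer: -6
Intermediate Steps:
b = 1
(5 + b)*(-1) = (5 + 1)*(-1) = 6*(-1) = -6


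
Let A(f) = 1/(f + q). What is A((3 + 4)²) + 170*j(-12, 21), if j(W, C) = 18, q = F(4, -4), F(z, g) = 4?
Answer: 162181/53 ≈ 3060.0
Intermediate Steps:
q = 4
A(f) = 1/(4 + f) (A(f) = 1/(f + 4) = 1/(4 + f))
A((3 + 4)²) + 170*j(-12, 21) = 1/(4 + (3 + 4)²) + 170*18 = 1/(4 + 7²) + 3060 = 1/(4 + 49) + 3060 = 1/53 + 3060 = 162181/53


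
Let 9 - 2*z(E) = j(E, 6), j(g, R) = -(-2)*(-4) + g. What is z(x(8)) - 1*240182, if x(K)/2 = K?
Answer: -480363/2 ≈ -2.4018e+5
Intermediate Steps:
x(K) = 2*K
j(g, R) = -8 + g (j(g, R) = -2*4 + g = -8 + g)
z(E) = 17/2 - E/2 (z(E) = 9/2 - (-8 + E)/2 = 9/2 + (4 - E/2) = 17/2 - E/2)
z(x(8)) - 1*240182 = (17/2 - 8) - 1*240182 = (17/2 - 1/2*16) - 240182 = (17/2 - 8) - 240182 = 1/2 - 240182 = -480363/2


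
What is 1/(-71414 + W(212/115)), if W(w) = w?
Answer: -115/8212398 ≈ -1.4003e-5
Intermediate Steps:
1/(-71414 + W(212/115)) = 1/(-71414 + 212/115) = 1/(-8212398/115) = -115/8212398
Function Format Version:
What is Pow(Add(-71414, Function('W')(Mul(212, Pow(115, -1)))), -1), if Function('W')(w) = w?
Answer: Rational(-115, 8212398) ≈ -1.4003e-5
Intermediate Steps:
Pow(Add(-71414, Function('W')(Mul(212, Pow(115, -1)))), -1) = Pow(Add(-71414, Mul(212, Pow(115, -1))), -1) = Pow(Add(-71414, Mul(212, Rational(1, 115))), -1) = Pow(Add(-71414, Rational(212, 115)), -1) = Pow(Rational(-8212398, 115), -1) = Rational(-115, 8212398)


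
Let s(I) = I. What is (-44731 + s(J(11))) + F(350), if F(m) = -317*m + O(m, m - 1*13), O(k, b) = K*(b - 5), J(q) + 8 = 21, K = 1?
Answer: -155336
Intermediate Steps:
J(q) = 13 (J(q) = -8 + 21 = 13)
O(k, b) = -5 + b (O(k, b) = 1*(b - 5) = 1*(-5 + b) = -5 + b)
F(m) = -18 - 316*m (F(m) = -317*m + (-5 + (m - 1*13)) = -317*m + (-5 + (m - 13)) = -317*m + (-5 + (-13 + m)) = -317*m + (-18 + m) = -18 - 316*m)
(-44731 + s(J(11))) + F(350) = (-44731 + 13) + (-18 - 316*350) = -44718 + (-18 - 110600) = -44718 - 110618 = -155336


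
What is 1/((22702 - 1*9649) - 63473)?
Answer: -1/50420 ≈ -1.9833e-5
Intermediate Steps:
1/((22702 - 1*9649) - 63473) = 1/((22702 - 9649) - 63473) = 1/(13053 - 63473) = 1/(-50420) = -1/50420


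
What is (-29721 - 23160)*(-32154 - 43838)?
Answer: 4018532952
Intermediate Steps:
(-29721 - 23160)*(-32154 - 43838) = -52881*(-75992) = 4018532952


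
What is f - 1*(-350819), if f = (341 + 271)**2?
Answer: 725363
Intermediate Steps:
f = 374544 (f = 612**2 = 374544)
f - 1*(-350819) = 374544 - 1*(-350819) = 374544 + 350819 = 725363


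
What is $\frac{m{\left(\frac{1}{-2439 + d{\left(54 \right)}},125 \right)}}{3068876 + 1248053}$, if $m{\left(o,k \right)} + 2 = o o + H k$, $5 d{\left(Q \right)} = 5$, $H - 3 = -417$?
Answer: $- \frac{307605814687}{25659152535076} \approx -0.011988$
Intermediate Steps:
$H = -414$ ($H = 3 - 417 = -414$)
$d{\left(Q \right)} = 1$ ($d{\left(Q \right)} = \frac{1}{5} \cdot 5 = 1$)
$m{\left(o,k \right)} = -2 + o^{2} - 414 k$ ($m{\left(o,k \right)} = -2 - \left(414 k - o o\right) = -2 - \left(- o^{2} + 414 k\right) = -2 + o^{2} - 414 k$)
$\frac{m{\left(\frac{1}{-2439 + d{\left(54 \right)}},125 \right)}}{3068876 + 1248053} = \frac{-2 + \left(\frac{1}{-2439 + 1}\right)^{2} - 51750}{3068876 + 1248053} = \frac{-2 + \left(\frac{1}{-2438}\right)^{2} - 51750}{4316929} = \left(-2 + \left(- \frac{1}{2438}\right)^{2} - 51750\right) \frac{1}{4316929} = \left(-2 + \frac{1}{5943844} - 51750\right) \frac{1}{4316929} = \left(- \frac{307605814687}{5943844}\right) \frac{1}{4316929} = - \frac{307605814687}{25659152535076}$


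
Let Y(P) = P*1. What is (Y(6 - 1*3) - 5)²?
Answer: 4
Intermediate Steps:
Y(P) = P
(Y(6 - 1*3) - 5)² = ((6 - 1*3) - 5)² = ((6 - 3) - 5)² = (3 - 5)² = (-2)² = 4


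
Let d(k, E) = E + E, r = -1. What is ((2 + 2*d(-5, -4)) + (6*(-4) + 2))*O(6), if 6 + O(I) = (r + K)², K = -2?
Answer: -108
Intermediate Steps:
d(k, E) = 2*E
O(I) = 3 (O(I) = -6 + (-1 - 2)² = -6 + (-3)² = -6 + 9 = 3)
((2 + 2*d(-5, -4)) + (6*(-4) + 2))*O(6) = ((2 + 2*(2*(-4))) + (6*(-4) + 2))*3 = ((2 + 2*(-8)) + (-24 + 2))*3 = ((2 - 16) - 22)*3 = (-14 - 22)*3 = -36*3 = -108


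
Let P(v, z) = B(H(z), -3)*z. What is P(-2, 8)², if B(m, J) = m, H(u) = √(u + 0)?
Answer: 512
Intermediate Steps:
H(u) = √u
P(v, z) = z^(3/2) (P(v, z) = √z*z = z^(3/2))
P(-2, 8)² = (8^(3/2))² = (16*√2)² = 512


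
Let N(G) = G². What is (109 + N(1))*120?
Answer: 13200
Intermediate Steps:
(109 + N(1))*120 = (109 + 1²)*120 = (109 + 1)*120 = 110*120 = 13200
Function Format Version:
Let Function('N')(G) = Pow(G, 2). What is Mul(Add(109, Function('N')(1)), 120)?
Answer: 13200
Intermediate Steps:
Mul(Add(109, Function('N')(1)), 120) = Mul(Add(109, Pow(1, 2)), 120) = Mul(Add(109, 1), 120) = Mul(110, 120) = 13200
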